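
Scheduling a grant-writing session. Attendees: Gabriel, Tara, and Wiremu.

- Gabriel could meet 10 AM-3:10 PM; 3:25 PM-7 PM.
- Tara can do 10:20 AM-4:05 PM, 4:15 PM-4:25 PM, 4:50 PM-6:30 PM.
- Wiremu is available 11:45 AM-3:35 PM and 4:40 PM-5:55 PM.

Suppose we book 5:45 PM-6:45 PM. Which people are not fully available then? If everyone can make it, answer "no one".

Tara, Wiremu

Gabriel: free for 17:45-18:45. Tara: not fully free for 17:45-18:45. Wiremu: not fully free for 17:45-18:45.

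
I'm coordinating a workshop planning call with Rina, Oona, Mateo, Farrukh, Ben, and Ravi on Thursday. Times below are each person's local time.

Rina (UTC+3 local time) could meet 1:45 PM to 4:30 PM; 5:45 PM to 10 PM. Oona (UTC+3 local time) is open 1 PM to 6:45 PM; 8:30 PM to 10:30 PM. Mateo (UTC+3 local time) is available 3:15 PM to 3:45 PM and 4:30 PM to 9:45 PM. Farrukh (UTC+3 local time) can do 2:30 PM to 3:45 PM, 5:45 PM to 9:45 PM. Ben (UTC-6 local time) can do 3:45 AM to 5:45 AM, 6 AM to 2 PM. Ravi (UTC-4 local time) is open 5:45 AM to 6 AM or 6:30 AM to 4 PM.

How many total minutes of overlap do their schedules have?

165

Rina in UTC: 10:45-13:30, 14:45-19:00 (subtract 3h to convert from UTC+3).
Oona in UTC: 10:00-15:45, 17:30-19:30 (subtract 3h to convert from UTC+3).
Mateo in UTC: 12:15-12:45, 13:30-18:45 (subtract 3h to convert from UTC+3).
Farrukh in UTC: 11:30-12:45, 14:45-18:45 (subtract 3h to convert from UTC+3).
Ben in UTC: 09:45-11:45, 12:00-20:00 (add 6h to convert from UTC-6).
Ravi in UTC: 09:45-10:00, 10:30-20:00 (add 4h to convert from UTC-4).
Rina ∩ Oona: 10:45-13:30, 14:45-15:45, 17:30-19:00.
Rina ∩ Oona ∩ Mateo: 12:15-12:45, 14:45-15:45, 17:30-18:45.
Rina ∩ Oona ∩ Mateo ∩ Farrukh: 12:15-12:45, 14:45-15:45, 17:30-18:45.
Rina ∩ Oona ∩ Mateo ∩ Farrukh ∩ Ben: 12:15-12:45, 14:45-15:45, 17:30-18:45.
Rina ∩ Oona ∩ Mateo ∩ Farrukh ∩ Ben ∩ Ravi: 12:15-12:45, 14:45-15:45, 17:30-18:45.
Summing the common windows: 30 + 60 + 75 = 165 minutes.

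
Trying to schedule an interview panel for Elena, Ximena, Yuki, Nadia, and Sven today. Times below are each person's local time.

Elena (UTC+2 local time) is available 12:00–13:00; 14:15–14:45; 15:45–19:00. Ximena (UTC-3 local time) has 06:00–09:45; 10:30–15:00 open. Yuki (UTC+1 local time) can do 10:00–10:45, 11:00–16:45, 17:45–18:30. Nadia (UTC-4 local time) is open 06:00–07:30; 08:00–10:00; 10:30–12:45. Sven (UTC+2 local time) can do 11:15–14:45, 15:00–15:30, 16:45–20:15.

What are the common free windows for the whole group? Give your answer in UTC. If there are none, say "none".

10:00-11:00, 12:15-12:45, 14:45-15:45

Elena in UTC: 10:00-11:00, 12:15-12:45, 13:45-17:00 (subtract 2h to convert from UTC+2).
Ximena in UTC: 09:00-12:45, 13:30-18:00 (add 3h to convert from UTC-3).
Yuki in UTC: 09:00-09:45, 10:00-15:45, 16:45-17:30 (subtract 1h to convert from UTC+1).
Nadia in UTC: 10:00-11:30, 12:00-14:00, 14:30-16:45 (add 4h to convert from UTC-4).
Sven in UTC: 09:15-12:45, 13:00-13:30, 14:45-18:15 (subtract 2h to convert from UTC+2).
Elena ∩ Ximena: 10:00-11:00, 12:15-12:45, 13:45-17:00.
Elena ∩ Ximena ∩ Yuki: 10:00-11:00, 12:15-12:45, 13:45-15:45, 16:45-17:00.
Elena ∩ Ximena ∩ Yuki ∩ Nadia: 10:00-11:00, 12:15-12:45, 13:45-14:00, 14:30-15:45.
Elena ∩ Ximena ∩ Yuki ∩ Nadia ∩ Sven: 10:00-11:00, 12:15-12:45, 14:45-15:45.
Those are the intersection windows.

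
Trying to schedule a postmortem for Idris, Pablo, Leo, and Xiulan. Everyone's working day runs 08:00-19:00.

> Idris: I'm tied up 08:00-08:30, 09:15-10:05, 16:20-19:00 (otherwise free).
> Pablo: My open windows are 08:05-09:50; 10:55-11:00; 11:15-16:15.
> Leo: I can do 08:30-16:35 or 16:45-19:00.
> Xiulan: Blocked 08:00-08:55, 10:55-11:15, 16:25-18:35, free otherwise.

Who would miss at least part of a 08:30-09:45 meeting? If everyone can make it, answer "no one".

Idris free: 08:30-09:15, 10:05-16:20 (invert busy blocks within the working day).
Pablo free: 08:05-09:50, 10:55-11:00, 11:15-16:15.
Leo free: 08:30-16:35, 16:45-19:00.
Xiulan free: 08:55-10:55, 11:15-16:25, 18:35-19:00 (invert busy blocks within the working day).
Idris: not fully free for 08:30-09:45. Pablo: free for 08:30-09:45. Leo: free for 08:30-09:45. Xiulan: not fully free for 08:30-09:45.

Idris, Xiulan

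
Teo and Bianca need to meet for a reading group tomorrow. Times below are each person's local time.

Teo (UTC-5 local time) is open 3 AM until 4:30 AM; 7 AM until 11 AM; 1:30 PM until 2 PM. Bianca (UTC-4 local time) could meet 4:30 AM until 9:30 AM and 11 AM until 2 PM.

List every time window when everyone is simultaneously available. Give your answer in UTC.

08:30-09:30, 12:00-13:30, 15:00-16:00

Teo in UTC: 08:00-09:30, 12:00-16:00, 18:30-19:00 (add 5h to convert from UTC-5).
Bianca in UTC: 08:30-13:30, 15:00-18:00 (add 4h to convert from UTC-4).
Teo ∩ Bianca: 08:30-09:30, 12:00-13:30, 15:00-16:00.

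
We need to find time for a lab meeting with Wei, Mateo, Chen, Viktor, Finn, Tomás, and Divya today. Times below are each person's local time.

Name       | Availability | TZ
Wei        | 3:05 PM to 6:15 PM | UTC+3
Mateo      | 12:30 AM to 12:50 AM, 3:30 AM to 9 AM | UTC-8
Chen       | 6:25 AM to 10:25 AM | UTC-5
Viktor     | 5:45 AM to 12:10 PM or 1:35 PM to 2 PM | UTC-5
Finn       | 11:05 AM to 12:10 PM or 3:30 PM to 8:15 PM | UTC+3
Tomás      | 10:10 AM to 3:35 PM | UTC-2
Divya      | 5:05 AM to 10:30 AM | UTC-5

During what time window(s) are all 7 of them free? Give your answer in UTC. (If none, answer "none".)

12:30-15:15

Wei in UTC: 12:05-15:15 (subtract 3h to convert from UTC+3).
Mateo in UTC: 08:30-08:50, 11:30-17:00 (add 8h to convert from UTC-8).
Chen in UTC: 11:25-15:25 (add 5h to convert from UTC-5).
Viktor in UTC: 10:45-17:10, 18:35-19:00 (add 5h to convert from UTC-5).
Finn in UTC: 08:05-09:10, 12:30-17:15 (subtract 3h to convert from UTC+3).
Tomás in UTC: 12:10-17:35 (add 2h to convert from UTC-2).
Divya in UTC: 10:05-15:30 (add 5h to convert from UTC-5).
Wei ∩ Mateo: 12:05-15:15.
Wei ∩ Mateo ∩ Chen: 12:05-15:15.
Wei ∩ Mateo ∩ Chen ∩ Viktor: 12:05-15:15.
Wei ∩ Mateo ∩ Chen ∩ Viktor ∩ Finn: 12:30-15:15.
Wei ∩ Mateo ∩ Chen ∩ Viktor ∩ Finn ∩ Tomás: 12:30-15:15.
Wei ∩ Mateo ∩ Chen ∩ Viktor ∩ Finn ∩ Tomás ∩ Divya: 12:30-15:15.
So the common availability across everyone is 12:30-15:15.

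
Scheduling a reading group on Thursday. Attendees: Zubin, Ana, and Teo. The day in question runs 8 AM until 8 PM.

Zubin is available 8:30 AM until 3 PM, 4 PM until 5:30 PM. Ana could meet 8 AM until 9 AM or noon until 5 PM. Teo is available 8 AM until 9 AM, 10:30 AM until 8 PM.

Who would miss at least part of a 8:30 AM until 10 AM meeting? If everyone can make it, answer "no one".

Ana, Teo

Zubin: free for 08:30-10:00. Ana: not fully free for 08:30-10:00. Teo: not fully free for 08:30-10:00.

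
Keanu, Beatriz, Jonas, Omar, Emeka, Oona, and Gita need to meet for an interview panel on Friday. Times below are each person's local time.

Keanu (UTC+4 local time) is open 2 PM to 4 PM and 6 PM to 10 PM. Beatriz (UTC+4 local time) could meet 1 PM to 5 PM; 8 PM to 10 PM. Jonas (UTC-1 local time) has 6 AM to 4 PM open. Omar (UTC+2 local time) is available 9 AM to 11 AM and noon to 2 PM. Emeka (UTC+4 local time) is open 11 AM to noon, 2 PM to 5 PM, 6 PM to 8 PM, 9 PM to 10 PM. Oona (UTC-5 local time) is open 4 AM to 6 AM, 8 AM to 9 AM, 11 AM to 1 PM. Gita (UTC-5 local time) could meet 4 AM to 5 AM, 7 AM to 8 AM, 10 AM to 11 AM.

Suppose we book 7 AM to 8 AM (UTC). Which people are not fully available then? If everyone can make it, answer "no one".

Beatriz, Gita, Keanu, Oona

Keanu in UTC: 10:00-12:00, 14:00-18:00 (subtract 4h to convert from UTC+4).
Beatriz in UTC: 09:00-13:00, 16:00-18:00 (subtract 4h to convert from UTC+4).
Jonas in UTC: 07:00-17:00 (add 1h to convert from UTC-1).
Omar in UTC: 07:00-09:00, 10:00-12:00 (subtract 2h to convert from UTC+2).
Emeka in UTC: 07:00-08:00, 10:00-13:00, 14:00-16:00, 17:00-18:00 (subtract 4h to convert from UTC+4).
Oona in UTC: 09:00-11:00, 13:00-14:00, 16:00-18:00 (add 5h to convert from UTC-5).
Gita in UTC: 09:00-10:00, 12:00-13:00, 15:00-16:00 (add 5h to convert from UTC-5).
Keanu: not fully free for 07:00-08:00. Beatriz: not fully free for 07:00-08:00. Jonas: free for 07:00-08:00. Omar: free for 07:00-08:00. Emeka: free for 07:00-08:00. Oona: not fully free for 07:00-08:00. Gita: not fully free for 07:00-08:00.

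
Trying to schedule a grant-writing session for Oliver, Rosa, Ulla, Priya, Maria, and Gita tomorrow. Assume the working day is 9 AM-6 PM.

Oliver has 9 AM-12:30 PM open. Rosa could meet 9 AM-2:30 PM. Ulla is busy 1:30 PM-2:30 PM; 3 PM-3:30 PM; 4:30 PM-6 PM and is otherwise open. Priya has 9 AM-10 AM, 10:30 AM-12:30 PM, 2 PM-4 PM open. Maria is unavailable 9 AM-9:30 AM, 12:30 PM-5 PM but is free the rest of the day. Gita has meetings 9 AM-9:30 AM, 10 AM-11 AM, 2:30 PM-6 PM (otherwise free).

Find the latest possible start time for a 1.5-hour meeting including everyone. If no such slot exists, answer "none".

Oliver free: 09:00-12:30.
Rosa free: 09:00-14:30.
Ulla free: 09:00-13:30, 14:30-15:00, 15:30-16:30 (invert busy blocks within the working day).
Priya free: 09:00-10:00, 10:30-12:30, 14:00-16:00.
Maria free: 09:30-12:30, 17:00-18:00 (invert busy blocks within the working day).
Gita free: 09:30-10:00, 11:00-14:30 (invert busy blocks within the working day).
Oliver ∩ Rosa: 09:00-12:30.
Oliver ∩ Rosa ∩ Ulla: 09:00-12:30.
Oliver ∩ Rosa ∩ Ulla ∩ Priya: 09:00-10:00, 10:30-12:30.
Oliver ∩ Rosa ∩ Ulla ∩ Priya ∩ Maria: 09:30-10:00, 10:30-12:30.
Oliver ∩ Rosa ∩ Ulla ∩ Priya ∩ Maria ∩ Gita: 09:30-10:00, 11:00-12:30.
So the common availability across everyone is 09:30-10:00, 11:00-12:30.
The last common window of at least 90 minutes is 11:00-12:30; a 90-minute meeting can start as late as 11:00 and still end by 12:30.

11:00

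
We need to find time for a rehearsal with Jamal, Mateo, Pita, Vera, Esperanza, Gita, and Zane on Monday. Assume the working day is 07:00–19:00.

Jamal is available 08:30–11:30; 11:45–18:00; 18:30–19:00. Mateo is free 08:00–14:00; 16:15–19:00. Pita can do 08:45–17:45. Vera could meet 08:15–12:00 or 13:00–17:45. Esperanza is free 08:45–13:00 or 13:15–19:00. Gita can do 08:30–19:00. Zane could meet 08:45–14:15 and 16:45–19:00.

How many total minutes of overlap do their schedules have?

285

Jamal ∩ Mateo: 08:30-11:30, 11:45-14:00, 16:15-18:00, 18:30-19:00.
Jamal ∩ Mateo ∩ Pita: 08:45-11:30, 11:45-14:00, 16:15-17:45.
Jamal ∩ Mateo ∩ Pita ∩ Vera: 08:45-11:30, 11:45-12:00, 13:00-14:00, 16:15-17:45.
Jamal ∩ Mateo ∩ Pita ∩ Vera ∩ Esperanza: 08:45-11:30, 11:45-12:00, 13:15-14:00, 16:15-17:45.
Jamal ∩ Mateo ∩ Pita ∩ Vera ∩ Esperanza ∩ Gita: 08:45-11:30, 11:45-12:00, 13:15-14:00, 16:15-17:45.
Jamal ∩ Mateo ∩ Pita ∩ Vera ∩ Esperanza ∩ Gita ∩ Zane: 08:45-11:30, 11:45-12:00, 13:15-14:00, 16:45-17:45.
Summing the common windows: 165 + 15 + 45 + 60 = 285 minutes.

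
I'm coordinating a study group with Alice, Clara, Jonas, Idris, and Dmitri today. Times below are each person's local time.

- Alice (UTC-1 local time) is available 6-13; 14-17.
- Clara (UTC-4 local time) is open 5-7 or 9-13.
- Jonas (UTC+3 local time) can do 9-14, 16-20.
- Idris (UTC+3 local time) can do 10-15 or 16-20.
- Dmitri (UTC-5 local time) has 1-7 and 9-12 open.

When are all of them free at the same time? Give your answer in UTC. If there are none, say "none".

09:00-11:00, 15:00-17:00

Alice in UTC: 07:00-14:00, 15:00-18:00 (add 1h to convert from UTC-1).
Clara in UTC: 09:00-11:00, 13:00-17:00 (add 4h to convert from UTC-4).
Jonas in UTC: 06:00-11:00, 13:00-17:00 (subtract 3h to convert from UTC+3).
Idris in UTC: 07:00-12:00, 13:00-17:00 (subtract 3h to convert from UTC+3).
Dmitri in UTC: 06:00-12:00, 14:00-17:00 (add 5h to convert from UTC-5).
Alice ∩ Clara: 09:00-11:00, 13:00-14:00, 15:00-17:00.
Alice ∩ Clara ∩ Jonas: 09:00-11:00, 13:00-14:00, 15:00-17:00.
Alice ∩ Clara ∩ Jonas ∩ Idris: 09:00-11:00, 13:00-14:00, 15:00-17:00.
Alice ∩ Clara ∩ Jonas ∩ Idris ∩ Dmitri: 09:00-11:00, 15:00-17:00.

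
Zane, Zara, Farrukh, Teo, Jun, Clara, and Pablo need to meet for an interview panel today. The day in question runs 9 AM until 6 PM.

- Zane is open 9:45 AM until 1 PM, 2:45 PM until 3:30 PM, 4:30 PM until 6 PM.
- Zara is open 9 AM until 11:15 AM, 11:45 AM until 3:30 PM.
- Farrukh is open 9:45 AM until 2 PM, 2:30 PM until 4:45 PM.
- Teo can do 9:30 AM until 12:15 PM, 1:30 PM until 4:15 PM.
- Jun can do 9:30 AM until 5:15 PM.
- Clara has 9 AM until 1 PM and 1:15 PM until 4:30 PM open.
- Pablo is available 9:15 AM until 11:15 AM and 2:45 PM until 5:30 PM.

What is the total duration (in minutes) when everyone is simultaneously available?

Zane ∩ Zara: 09:45-11:15, 11:45-13:00, 14:45-15:30.
Zane ∩ Zara ∩ Farrukh: 09:45-11:15, 11:45-13:00, 14:45-15:30.
Zane ∩ Zara ∩ Farrukh ∩ Teo: 09:45-11:15, 11:45-12:15, 14:45-15:30.
Zane ∩ Zara ∩ Farrukh ∩ Teo ∩ Jun: 09:45-11:15, 11:45-12:15, 14:45-15:30.
Zane ∩ Zara ∩ Farrukh ∩ Teo ∩ Jun ∩ Clara: 09:45-11:15, 11:45-12:15, 14:45-15:30.
Zane ∩ Zara ∩ Farrukh ∩ Teo ∩ Jun ∩ Clara ∩ Pablo: 09:45-11:15, 14:45-15:30.
Summing the common windows: 90 + 45 = 135 minutes.

135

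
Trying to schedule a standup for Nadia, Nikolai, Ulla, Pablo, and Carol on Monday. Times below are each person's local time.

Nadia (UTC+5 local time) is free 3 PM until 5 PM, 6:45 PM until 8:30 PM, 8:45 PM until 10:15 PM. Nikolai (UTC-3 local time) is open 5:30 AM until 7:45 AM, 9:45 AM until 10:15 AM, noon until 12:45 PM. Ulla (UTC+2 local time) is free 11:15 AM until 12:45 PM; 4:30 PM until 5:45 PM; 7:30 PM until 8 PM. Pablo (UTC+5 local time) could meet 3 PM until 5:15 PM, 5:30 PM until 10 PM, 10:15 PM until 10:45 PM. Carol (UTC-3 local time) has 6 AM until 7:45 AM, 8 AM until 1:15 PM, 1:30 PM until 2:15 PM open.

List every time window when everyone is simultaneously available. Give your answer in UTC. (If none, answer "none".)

10:00-10:45, 15:00-15:30

Nadia in UTC: 10:00-12:00, 13:45-15:30, 15:45-17:15 (subtract 5h to convert from UTC+5).
Nikolai in UTC: 08:30-10:45, 12:45-13:15, 15:00-15:45 (add 3h to convert from UTC-3).
Ulla in UTC: 09:15-10:45, 14:30-15:45, 17:30-18:00 (subtract 2h to convert from UTC+2).
Pablo in UTC: 10:00-12:15, 12:30-17:00, 17:15-17:45 (subtract 5h to convert from UTC+5).
Carol in UTC: 09:00-10:45, 11:00-16:15, 16:30-17:15 (add 3h to convert from UTC-3).
Nadia ∩ Nikolai: 10:00-10:45, 15:00-15:30.
Nadia ∩ Nikolai ∩ Ulla: 10:00-10:45, 15:00-15:30.
Nadia ∩ Nikolai ∩ Ulla ∩ Pablo: 10:00-10:45, 15:00-15:30.
Nadia ∩ Nikolai ∩ Ulla ∩ Pablo ∩ Carol: 10:00-10:45, 15:00-15:30.
Those are the intersection windows.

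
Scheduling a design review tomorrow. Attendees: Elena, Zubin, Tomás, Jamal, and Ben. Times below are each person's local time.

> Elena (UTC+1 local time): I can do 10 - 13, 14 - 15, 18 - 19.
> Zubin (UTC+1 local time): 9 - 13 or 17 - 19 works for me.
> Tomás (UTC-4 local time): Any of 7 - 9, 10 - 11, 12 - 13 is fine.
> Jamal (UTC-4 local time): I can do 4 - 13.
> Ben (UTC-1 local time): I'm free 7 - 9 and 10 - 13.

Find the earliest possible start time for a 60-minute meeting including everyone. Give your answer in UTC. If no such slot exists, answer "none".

Elena in UTC: 09:00-12:00, 13:00-14:00, 17:00-18:00 (subtract 1h to convert from UTC+1).
Zubin in UTC: 08:00-12:00, 16:00-18:00 (subtract 1h to convert from UTC+1).
Tomás in UTC: 11:00-13:00, 14:00-15:00, 16:00-17:00 (add 4h to convert from UTC-4).
Jamal in UTC: 08:00-17:00 (add 4h to convert from UTC-4).
Ben in UTC: 08:00-10:00, 11:00-14:00 (add 1h to convert from UTC-1).
Elena ∩ Zubin: 09:00-12:00, 17:00-18:00.
Elena ∩ Zubin ∩ Tomás: 11:00-12:00.
Elena ∩ Zubin ∩ Tomás ∩ Jamal: 11:00-12:00.
Elena ∩ Zubin ∩ Tomás ∩ Jamal ∩ Ben: 11:00-12:00.
The first common window of at least 60 minutes is 11:00-12:00, so the earliest start is 11:00.

11:00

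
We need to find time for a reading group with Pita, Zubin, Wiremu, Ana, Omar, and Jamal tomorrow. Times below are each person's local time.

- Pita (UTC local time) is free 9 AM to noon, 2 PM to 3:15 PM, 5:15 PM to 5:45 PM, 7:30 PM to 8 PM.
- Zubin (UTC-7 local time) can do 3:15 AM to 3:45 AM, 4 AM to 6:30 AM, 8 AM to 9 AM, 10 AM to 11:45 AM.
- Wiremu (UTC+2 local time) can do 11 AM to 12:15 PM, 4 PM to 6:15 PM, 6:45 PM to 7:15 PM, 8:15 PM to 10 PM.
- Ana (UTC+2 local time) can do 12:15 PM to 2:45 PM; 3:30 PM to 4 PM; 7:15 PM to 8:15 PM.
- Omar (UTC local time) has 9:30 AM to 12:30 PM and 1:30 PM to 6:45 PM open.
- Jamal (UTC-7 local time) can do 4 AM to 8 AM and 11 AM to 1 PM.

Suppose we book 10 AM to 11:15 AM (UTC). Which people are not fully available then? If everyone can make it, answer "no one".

Ana, Jamal, Wiremu, Zubin

Pita in UTC: 09:00-12:00, 14:00-15:15, 17:15-17:45, 19:30-20:00.
Zubin in UTC: 10:15-10:45, 11:00-13:30, 15:00-16:00, 17:00-18:45 (add 7h to convert from UTC-7).
Wiremu in UTC: 09:00-10:15, 14:00-16:15, 16:45-17:15, 18:15-20:00 (subtract 2h to convert from UTC+2).
Ana in UTC: 10:15-12:45, 13:30-14:00, 17:15-18:15 (subtract 2h to convert from UTC+2).
Omar in UTC: 09:30-12:30, 13:30-18:45.
Jamal in UTC: 11:00-15:00, 18:00-20:00 (add 7h to convert from UTC-7).
Pita: free for 10:00-11:15. Zubin: not fully free for 10:00-11:15. Wiremu: not fully free for 10:00-11:15. Ana: not fully free for 10:00-11:15. Omar: free for 10:00-11:15. Jamal: not fully free for 10:00-11:15.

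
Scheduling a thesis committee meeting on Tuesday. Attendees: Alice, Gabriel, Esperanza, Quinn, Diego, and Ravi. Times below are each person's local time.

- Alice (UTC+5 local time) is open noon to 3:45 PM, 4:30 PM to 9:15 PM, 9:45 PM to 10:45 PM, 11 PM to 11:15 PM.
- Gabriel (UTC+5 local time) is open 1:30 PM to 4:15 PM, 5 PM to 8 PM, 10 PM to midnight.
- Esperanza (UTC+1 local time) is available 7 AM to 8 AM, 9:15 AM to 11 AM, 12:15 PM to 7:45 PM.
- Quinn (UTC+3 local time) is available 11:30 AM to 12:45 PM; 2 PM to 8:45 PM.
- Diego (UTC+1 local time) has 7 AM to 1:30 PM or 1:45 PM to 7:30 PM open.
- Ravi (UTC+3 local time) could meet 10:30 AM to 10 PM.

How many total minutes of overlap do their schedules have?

Alice in UTC: 07:00-10:45, 11:30-16:15, 16:45-17:45, 18:00-18:15 (subtract 5h to convert from UTC+5).
Gabriel in UTC: 08:30-11:15, 12:00-15:00, 17:00-19:00 (subtract 5h to convert from UTC+5).
Esperanza in UTC: 06:00-07:00, 08:15-10:00, 11:15-18:45 (subtract 1h to convert from UTC+1).
Quinn in UTC: 08:30-09:45, 11:00-17:45 (subtract 3h to convert from UTC+3).
Diego in UTC: 06:00-12:30, 12:45-18:30 (subtract 1h to convert from UTC+1).
Ravi in UTC: 07:30-19:00 (subtract 3h to convert from UTC+3).
Alice ∩ Gabriel: 08:30-10:45, 12:00-15:00, 17:00-17:45, 18:00-18:15.
Alice ∩ Gabriel ∩ Esperanza: 08:30-10:00, 12:00-15:00, 17:00-17:45, 18:00-18:15.
Alice ∩ Gabriel ∩ Esperanza ∩ Quinn: 08:30-09:45, 12:00-15:00, 17:00-17:45.
Alice ∩ Gabriel ∩ Esperanza ∩ Quinn ∩ Diego: 08:30-09:45, 12:00-12:30, 12:45-15:00, 17:00-17:45.
Alice ∩ Gabriel ∩ Esperanza ∩ Quinn ∩ Diego ∩ Ravi: 08:30-09:45, 12:00-12:30, 12:45-15:00, 17:00-17:45.
Summing the common windows: 75 + 30 + 135 + 45 = 285 minutes.

285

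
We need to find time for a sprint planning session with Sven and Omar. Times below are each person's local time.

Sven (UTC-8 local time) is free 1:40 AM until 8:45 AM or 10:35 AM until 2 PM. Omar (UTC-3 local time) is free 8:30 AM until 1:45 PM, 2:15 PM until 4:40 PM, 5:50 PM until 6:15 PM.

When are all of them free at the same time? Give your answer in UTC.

Sven in UTC: 09:40-16:45, 18:35-22:00 (add 8h to convert from UTC-8).
Omar in UTC: 11:30-16:45, 17:15-19:40, 20:50-21:15 (add 3h to convert from UTC-3).
Sven ∩ Omar: 11:30-16:45, 18:35-19:40, 20:50-21:15.

11:30-16:45, 18:35-19:40, 20:50-21:15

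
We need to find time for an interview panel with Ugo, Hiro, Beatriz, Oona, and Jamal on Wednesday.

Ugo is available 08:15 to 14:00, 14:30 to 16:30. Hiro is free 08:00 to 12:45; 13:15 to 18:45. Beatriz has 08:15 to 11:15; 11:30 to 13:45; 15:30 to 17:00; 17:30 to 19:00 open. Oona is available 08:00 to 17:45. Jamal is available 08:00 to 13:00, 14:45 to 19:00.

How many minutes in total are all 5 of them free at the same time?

315

Ugo ∩ Hiro: 08:15-12:45, 13:15-14:00, 14:30-16:30.
Ugo ∩ Hiro ∩ Beatriz: 08:15-11:15, 11:30-12:45, 13:15-13:45, 15:30-16:30.
Ugo ∩ Hiro ∩ Beatriz ∩ Oona: 08:15-11:15, 11:30-12:45, 13:15-13:45, 15:30-16:30.
Ugo ∩ Hiro ∩ Beatriz ∩ Oona ∩ Jamal: 08:15-11:15, 11:30-12:45, 15:30-16:30.
Summing the common windows: 180 + 75 + 60 = 315 minutes.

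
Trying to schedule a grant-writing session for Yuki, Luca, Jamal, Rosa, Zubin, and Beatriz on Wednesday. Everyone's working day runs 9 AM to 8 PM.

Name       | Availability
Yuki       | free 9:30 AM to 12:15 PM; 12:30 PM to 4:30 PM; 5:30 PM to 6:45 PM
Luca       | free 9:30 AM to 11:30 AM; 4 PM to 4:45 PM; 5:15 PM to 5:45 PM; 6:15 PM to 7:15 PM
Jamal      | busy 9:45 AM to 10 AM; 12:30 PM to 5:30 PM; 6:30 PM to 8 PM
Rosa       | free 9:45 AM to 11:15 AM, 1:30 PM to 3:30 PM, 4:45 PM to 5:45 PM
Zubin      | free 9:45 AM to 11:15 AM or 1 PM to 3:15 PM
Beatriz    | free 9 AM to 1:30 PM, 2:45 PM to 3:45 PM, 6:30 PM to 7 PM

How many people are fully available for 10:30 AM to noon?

3

Yuki free: 09:30-12:15, 12:30-16:30, 17:30-18:45.
Luca free: 09:30-11:30, 16:00-16:45, 17:15-17:45, 18:15-19:15.
Jamal free: 09:00-09:45, 10:00-12:30, 17:30-18:30 (invert busy blocks within the working day).
Rosa free: 09:45-11:15, 13:30-15:30, 16:45-17:45.
Zubin free: 09:45-11:15, 13:00-15:15.
Beatriz free: 09:00-13:30, 14:45-15:45, 18:30-19:00.
Yuki, Jamal, and Beatriz can make the full 10:30-12:00 slot — that's 3.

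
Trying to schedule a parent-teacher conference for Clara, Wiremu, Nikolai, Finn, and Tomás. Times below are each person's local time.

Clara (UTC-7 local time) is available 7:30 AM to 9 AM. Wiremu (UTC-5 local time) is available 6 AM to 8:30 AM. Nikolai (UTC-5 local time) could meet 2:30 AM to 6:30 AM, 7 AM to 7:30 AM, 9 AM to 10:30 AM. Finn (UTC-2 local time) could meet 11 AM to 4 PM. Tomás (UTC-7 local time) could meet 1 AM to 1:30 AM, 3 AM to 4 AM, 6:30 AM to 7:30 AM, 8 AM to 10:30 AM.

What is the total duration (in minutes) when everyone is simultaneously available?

Clara in UTC: 14:30-16:00 (add 7h to convert from UTC-7).
Wiremu in UTC: 11:00-13:30 (add 5h to convert from UTC-5).
Nikolai in UTC: 07:30-11:30, 12:00-12:30, 14:00-15:30 (add 5h to convert from UTC-5).
Finn in UTC: 13:00-18:00 (add 2h to convert from UTC-2).
Tomás in UTC: 08:00-08:30, 10:00-11:00, 13:30-14:30, 15:00-17:30 (add 7h to convert from UTC-7).
Clara ∩ Wiremu: ∅.
Clara ∩ Wiremu ∩ Nikolai: ∅.
Clara ∩ Wiremu ∩ Nikolai ∩ Finn: ∅.
Clara ∩ Wiremu ∩ Nikolai ∩ Finn ∩ Tomás: ∅.
There is no time when everyone is free.
There is no common window, so the total is 0 minutes.

0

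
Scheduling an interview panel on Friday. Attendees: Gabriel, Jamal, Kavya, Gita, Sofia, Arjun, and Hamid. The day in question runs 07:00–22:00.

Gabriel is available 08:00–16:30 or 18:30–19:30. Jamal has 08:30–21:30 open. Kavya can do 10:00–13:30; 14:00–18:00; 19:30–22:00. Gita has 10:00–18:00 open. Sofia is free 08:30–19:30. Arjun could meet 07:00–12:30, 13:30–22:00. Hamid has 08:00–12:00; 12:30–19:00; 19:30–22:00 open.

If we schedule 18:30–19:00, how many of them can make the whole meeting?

5

Gabriel, Jamal, Sofia, Arjun, and Hamid can make the full 18:30-19:00 slot — that's 5.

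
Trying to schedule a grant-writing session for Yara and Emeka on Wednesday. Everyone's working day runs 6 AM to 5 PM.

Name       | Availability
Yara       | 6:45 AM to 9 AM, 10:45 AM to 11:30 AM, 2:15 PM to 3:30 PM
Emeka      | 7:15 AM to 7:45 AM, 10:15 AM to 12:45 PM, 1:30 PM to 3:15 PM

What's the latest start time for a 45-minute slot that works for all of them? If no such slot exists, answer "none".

Yara ∩ Emeka: 07:15-07:45, 10:45-11:30, 14:15-15:15.
The last common window of at least 45 minutes is 14:15-15:15; a 45-minute meeting can start as late as 14:30 and still end by 15:15.

14:30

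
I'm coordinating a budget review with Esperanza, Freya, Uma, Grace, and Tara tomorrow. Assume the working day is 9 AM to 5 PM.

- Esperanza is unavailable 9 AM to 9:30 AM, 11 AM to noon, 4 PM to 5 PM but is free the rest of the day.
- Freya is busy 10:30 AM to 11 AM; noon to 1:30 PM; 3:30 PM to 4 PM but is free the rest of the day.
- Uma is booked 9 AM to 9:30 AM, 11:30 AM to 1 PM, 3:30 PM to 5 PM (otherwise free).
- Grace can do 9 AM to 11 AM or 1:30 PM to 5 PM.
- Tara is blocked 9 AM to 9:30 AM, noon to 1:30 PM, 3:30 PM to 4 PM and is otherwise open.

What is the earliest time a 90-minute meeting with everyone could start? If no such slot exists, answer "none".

13:30

Esperanza free: 09:30-11:00, 12:00-16:00 (invert busy blocks within the working day).
Freya free: 09:00-10:30, 11:00-12:00, 13:30-15:30, 16:00-17:00 (invert busy blocks within the working day).
Uma free: 09:30-11:30, 13:00-15:30 (invert busy blocks within the working day).
Grace free: 09:00-11:00, 13:30-17:00.
Tara free: 09:30-12:00, 13:30-15:30, 16:00-17:00 (invert busy blocks within the working day).
Esperanza ∩ Freya: 09:30-10:30, 13:30-15:30.
Esperanza ∩ Freya ∩ Uma: 09:30-10:30, 13:30-15:30.
Esperanza ∩ Freya ∩ Uma ∩ Grace: 09:30-10:30, 13:30-15:30.
Esperanza ∩ Freya ∩ Uma ∩ Grace ∩ Tara: 09:30-10:30, 13:30-15:30.
The first common window of at least 90 minutes is 13:30-15:30, so the earliest start is 13:30.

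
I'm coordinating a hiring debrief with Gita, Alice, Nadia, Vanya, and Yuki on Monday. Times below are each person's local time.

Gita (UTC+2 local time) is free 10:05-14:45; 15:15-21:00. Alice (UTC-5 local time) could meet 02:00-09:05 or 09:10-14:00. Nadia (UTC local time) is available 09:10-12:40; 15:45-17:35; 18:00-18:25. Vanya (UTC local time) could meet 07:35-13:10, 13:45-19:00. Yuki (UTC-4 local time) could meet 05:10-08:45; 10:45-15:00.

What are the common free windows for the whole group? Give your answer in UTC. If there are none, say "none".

09:10-12:40, 15:45-17:35, 18:00-18:25

Gita in UTC: 08:05-12:45, 13:15-19:00 (subtract 2h to convert from UTC+2).
Alice in UTC: 07:00-14:05, 14:10-19:00 (add 5h to convert from UTC-5).
Nadia in UTC: 09:10-12:40, 15:45-17:35, 18:00-18:25.
Vanya in UTC: 07:35-13:10, 13:45-19:00.
Yuki in UTC: 09:10-12:45, 14:45-19:00 (add 4h to convert from UTC-4).
Gita ∩ Alice: 08:05-12:45, 13:15-14:05, 14:10-19:00.
Gita ∩ Alice ∩ Nadia: 09:10-12:40, 15:45-17:35, 18:00-18:25.
Gita ∩ Alice ∩ Nadia ∩ Vanya: 09:10-12:40, 15:45-17:35, 18:00-18:25.
Gita ∩ Alice ∩ Nadia ∩ Vanya ∩ Yuki: 09:10-12:40, 15:45-17:35, 18:00-18:25.
So the common availability across everyone is 09:10-12:40, 15:45-17:35, 18:00-18:25.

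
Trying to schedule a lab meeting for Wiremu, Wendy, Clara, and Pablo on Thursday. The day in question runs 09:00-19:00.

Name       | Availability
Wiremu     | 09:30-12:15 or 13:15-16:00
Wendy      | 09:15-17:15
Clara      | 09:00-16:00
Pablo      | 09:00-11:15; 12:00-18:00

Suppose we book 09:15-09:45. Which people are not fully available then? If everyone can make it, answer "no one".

Wiremu: not fully free for 09:15-09:45. Wendy: free for 09:15-09:45. Clara: free for 09:15-09:45. Pablo: free for 09:15-09:45.

Wiremu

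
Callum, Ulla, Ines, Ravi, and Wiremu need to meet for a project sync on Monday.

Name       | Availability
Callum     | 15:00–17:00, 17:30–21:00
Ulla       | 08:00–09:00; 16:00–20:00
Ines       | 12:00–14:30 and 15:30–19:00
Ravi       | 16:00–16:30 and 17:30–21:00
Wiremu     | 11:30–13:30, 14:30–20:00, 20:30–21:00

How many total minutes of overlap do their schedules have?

Callum ∩ Ulla: 16:00-17:00, 17:30-20:00.
Callum ∩ Ulla ∩ Ines: 16:00-17:00, 17:30-19:00.
Callum ∩ Ulla ∩ Ines ∩ Ravi: 16:00-16:30, 17:30-19:00.
Callum ∩ Ulla ∩ Ines ∩ Ravi ∩ Wiremu: 16:00-16:30, 17:30-19:00.
So the common availability across everyone is 16:00-16:30, 17:30-19:00.
Summing the common windows: 30 + 90 = 120 minutes.

120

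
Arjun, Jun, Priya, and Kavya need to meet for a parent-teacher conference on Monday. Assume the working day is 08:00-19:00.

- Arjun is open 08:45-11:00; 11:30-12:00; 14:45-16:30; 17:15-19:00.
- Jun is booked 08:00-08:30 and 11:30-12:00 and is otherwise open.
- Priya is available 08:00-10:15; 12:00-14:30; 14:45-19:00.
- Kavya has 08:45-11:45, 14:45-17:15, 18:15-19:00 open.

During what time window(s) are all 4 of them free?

Arjun free: 08:45-11:00, 11:30-12:00, 14:45-16:30, 17:15-19:00.
Jun free: 08:30-11:30, 12:00-19:00 (invert busy blocks within the working day).
Priya free: 08:00-10:15, 12:00-14:30, 14:45-19:00.
Kavya free: 08:45-11:45, 14:45-17:15, 18:15-19:00.
Arjun ∩ Jun: 08:45-11:00, 14:45-16:30, 17:15-19:00.
Arjun ∩ Jun ∩ Priya: 08:45-10:15, 14:45-16:30, 17:15-19:00.
Arjun ∩ Jun ∩ Priya ∩ Kavya: 08:45-10:15, 14:45-16:30, 18:15-19:00.
Those are the intersection windows.

08:45-10:15, 14:45-16:30, 18:15-19:00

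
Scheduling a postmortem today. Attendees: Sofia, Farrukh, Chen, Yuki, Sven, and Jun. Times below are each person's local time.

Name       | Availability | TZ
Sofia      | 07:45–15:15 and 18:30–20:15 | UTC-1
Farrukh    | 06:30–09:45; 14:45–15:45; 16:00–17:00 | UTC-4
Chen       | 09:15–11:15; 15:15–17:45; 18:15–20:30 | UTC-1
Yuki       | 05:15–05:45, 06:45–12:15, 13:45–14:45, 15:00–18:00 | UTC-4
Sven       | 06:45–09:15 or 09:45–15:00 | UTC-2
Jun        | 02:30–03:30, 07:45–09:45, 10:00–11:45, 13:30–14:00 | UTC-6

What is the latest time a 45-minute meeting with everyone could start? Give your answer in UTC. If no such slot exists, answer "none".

Sofia in UTC: 08:45-16:15, 19:30-21:15 (add 1h to convert from UTC-1).
Farrukh in UTC: 10:30-13:45, 18:45-19:45, 20:00-21:00 (add 4h to convert from UTC-4).
Chen in UTC: 10:15-12:15, 16:15-18:45, 19:15-21:30 (add 1h to convert from UTC-1).
Yuki in UTC: 09:15-09:45, 10:45-16:15, 17:45-18:45, 19:00-22:00 (add 4h to convert from UTC-4).
Sven in UTC: 08:45-11:15, 11:45-17:00 (add 2h to convert from UTC-2).
Jun in UTC: 08:30-09:30, 13:45-15:45, 16:00-17:45, 19:30-20:00 (add 6h to convert from UTC-6).
Sofia ∩ Farrukh: 10:30-13:45, 19:30-19:45, 20:00-21:00.
Sofia ∩ Farrukh ∩ Chen: 10:30-12:15, 19:30-19:45, 20:00-21:00.
Sofia ∩ Farrukh ∩ Chen ∩ Yuki: 10:45-12:15, 19:30-19:45, 20:00-21:00.
Sofia ∩ Farrukh ∩ Chen ∩ Yuki ∩ Sven: 10:45-11:15, 11:45-12:15.
Sofia ∩ Farrukh ∩ Chen ∩ Yuki ∩ Sven ∩ Jun: ∅.
There is no time when everyone is free.
No common window is at least 45 minutes long.

none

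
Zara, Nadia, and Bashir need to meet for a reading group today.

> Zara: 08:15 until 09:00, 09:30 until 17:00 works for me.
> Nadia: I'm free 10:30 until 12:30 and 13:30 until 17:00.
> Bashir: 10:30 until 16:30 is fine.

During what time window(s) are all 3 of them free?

Zara ∩ Nadia: 10:30-12:30, 13:30-17:00.
Zara ∩ Nadia ∩ Bashir: 10:30-12:30, 13:30-16:30.

10:30-12:30, 13:30-16:30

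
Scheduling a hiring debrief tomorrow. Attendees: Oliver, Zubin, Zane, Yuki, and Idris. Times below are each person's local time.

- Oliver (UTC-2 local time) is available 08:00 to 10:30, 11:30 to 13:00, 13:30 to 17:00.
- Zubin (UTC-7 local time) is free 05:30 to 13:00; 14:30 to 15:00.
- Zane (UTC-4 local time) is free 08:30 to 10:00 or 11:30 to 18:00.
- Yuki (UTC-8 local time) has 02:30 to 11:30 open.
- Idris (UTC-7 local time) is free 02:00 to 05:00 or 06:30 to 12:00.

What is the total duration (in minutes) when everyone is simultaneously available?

Oliver in UTC: 10:00-12:30, 13:30-15:00, 15:30-19:00 (add 2h to convert from UTC-2).
Zubin in UTC: 12:30-20:00, 21:30-22:00 (add 7h to convert from UTC-7).
Zane in UTC: 12:30-14:00, 15:30-22:00 (add 4h to convert from UTC-4).
Yuki in UTC: 10:30-19:30 (add 8h to convert from UTC-8).
Idris in UTC: 09:00-12:00, 13:30-19:00 (add 7h to convert from UTC-7).
Oliver ∩ Zubin: 13:30-15:00, 15:30-19:00.
Oliver ∩ Zubin ∩ Zane: 13:30-14:00, 15:30-19:00.
Oliver ∩ Zubin ∩ Zane ∩ Yuki: 13:30-14:00, 15:30-19:00.
Oliver ∩ Zubin ∩ Zane ∩ Yuki ∩ Idris: 13:30-14:00, 15:30-19:00.
Summing the common windows: 30 + 210 = 240 minutes.

240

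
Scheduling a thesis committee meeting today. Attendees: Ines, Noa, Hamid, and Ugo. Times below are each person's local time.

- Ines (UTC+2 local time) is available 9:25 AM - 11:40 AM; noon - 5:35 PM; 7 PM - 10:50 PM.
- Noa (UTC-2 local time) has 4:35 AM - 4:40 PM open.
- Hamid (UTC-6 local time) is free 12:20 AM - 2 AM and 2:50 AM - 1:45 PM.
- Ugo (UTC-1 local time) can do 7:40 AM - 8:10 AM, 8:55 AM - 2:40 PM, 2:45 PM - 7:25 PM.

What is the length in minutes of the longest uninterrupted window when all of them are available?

335

Ines in UTC: 07:25-09:40, 10:00-15:35, 17:00-20:50 (subtract 2h to convert from UTC+2).
Noa in UTC: 06:35-18:40 (add 2h to convert from UTC-2).
Hamid in UTC: 06:20-08:00, 08:50-19:45 (add 6h to convert from UTC-6).
Ugo in UTC: 08:40-09:10, 09:55-15:40, 15:45-20:25 (add 1h to convert from UTC-1).
Ines ∩ Noa: 07:25-09:40, 10:00-15:35, 17:00-18:40.
Ines ∩ Noa ∩ Hamid: 07:25-08:00, 08:50-09:40, 10:00-15:35, 17:00-18:40.
Ines ∩ Noa ∩ Hamid ∩ Ugo: 08:50-09:10, 10:00-15:35, 17:00-18:40.
The longest is 10:00-15:35 at 335 minutes.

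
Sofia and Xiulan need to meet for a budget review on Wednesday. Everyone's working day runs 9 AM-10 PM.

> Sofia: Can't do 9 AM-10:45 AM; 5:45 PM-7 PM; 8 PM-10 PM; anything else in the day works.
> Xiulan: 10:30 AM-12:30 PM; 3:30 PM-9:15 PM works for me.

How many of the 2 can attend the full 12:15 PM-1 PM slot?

Sofia free: 10:45-17:45, 19:00-20:00 (invert busy blocks within the working day).
Xiulan free: 10:30-12:30, 15:30-21:15.
Sofia can make the full 12:15-13:00 slot — that's 1.

1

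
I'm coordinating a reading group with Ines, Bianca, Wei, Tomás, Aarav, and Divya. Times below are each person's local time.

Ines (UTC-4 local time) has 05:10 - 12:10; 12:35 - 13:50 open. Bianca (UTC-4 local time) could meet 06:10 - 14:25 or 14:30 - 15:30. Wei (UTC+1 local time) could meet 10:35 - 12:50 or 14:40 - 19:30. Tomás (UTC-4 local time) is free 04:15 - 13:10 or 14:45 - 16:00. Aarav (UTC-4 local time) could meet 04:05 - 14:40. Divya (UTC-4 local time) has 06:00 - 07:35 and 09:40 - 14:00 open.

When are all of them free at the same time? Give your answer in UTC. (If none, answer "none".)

Ines in UTC: 09:10-16:10, 16:35-17:50 (add 4h to convert from UTC-4).
Bianca in UTC: 10:10-18:25, 18:30-19:30 (add 4h to convert from UTC-4).
Wei in UTC: 09:35-11:50, 13:40-18:30 (subtract 1h to convert from UTC+1).
Tomás in UTC: 08:15-17:10, 18:45-20:00 (add 4h to convert from UTC-4).
Aarav in UTC: 08:05-18:40 (add 4h to convert from UTC-4).
Divya in UTC: 10:00-11:35, 13:40-18:00 (add 4h to convert from UTC-4).
Ines ∩ Bianca: 10:10-16:10, 16:35-17:50.
Ines ∩ Bianca ∩ Wei: 10:10-11:50, 13:40-16:10, 16:35-17:50.
Ines ∩ Bianca ∩ Wei ∩ Tomás: 10:10-11:50, 13:40-16:10, 16:35-17:10.
Ines ∩ Bianca ∩ Wei ∩ Tomás ∩ Aarav: 10:10-11:50, 13:40-16:10, 16:35-17:10.
Ines ∩ Bianca ∩ Wei ∩ Tomás ∩ Aarav ∩ Divya: 10:10-11:35, 13:40-16:10, 16:35-17:10.

10:10-11:35, 13:40-16:10, 16:35-17:10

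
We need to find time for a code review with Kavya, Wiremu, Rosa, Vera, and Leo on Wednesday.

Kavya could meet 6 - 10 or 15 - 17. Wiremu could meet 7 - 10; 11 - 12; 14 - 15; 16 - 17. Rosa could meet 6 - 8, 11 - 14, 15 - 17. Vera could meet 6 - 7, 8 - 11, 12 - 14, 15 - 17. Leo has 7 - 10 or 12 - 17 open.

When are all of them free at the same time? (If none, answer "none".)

Kavya ∩ Wiremu: 07:00-10:00, 16:00-17:00.
Kavya ∩ Wiremu ∩ Rosa: 07:00-08:00, 16:00-17:00.
Kavya ∩ Wiremu ∩ Rosa ∩ Vera: 16:00-17:00.
Kavya ∩ Wiremu ∩ Rosa ∩ Vera ∩ Leo: 16:00-17:00.
So the common availability across everyone is 16:00-17:00.

16:00-17:00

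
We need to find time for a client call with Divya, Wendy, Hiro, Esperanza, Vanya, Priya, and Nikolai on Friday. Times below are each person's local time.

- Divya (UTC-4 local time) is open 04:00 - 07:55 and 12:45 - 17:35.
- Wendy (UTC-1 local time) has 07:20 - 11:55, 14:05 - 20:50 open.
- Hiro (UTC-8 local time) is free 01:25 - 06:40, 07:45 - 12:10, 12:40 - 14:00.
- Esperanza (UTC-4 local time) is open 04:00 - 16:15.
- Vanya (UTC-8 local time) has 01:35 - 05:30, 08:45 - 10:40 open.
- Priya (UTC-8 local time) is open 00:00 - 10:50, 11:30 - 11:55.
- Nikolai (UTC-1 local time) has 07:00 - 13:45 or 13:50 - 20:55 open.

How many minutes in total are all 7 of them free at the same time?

255

Divya in UTC: 08:00-11:55, 16:45-21:35 (add 4h to convert from UTC-4).
Wendy in UTC: 08:20-12:55, 15:05-21:50 (add 1h to convert from UTC-1).
Hiro in UTC: 09:25-14:40, 15:45-20:10, 20:40-22:00 (add 8h to convert from UTC-8).
Esperanza in UTC: 08:00-20:15 (add 4h to convert from UTC-4).
Vanya in UTC: 09:35-13:30, 16:45-18:40 (add 8h to convert from UTC-8).
Priya in UTC: 08:00-18:50, 19:30-19:55 (add 8h to convert from UTC-8).
Nikolai in UTC: 08:00-14:45, 14:50-21:55 (add 1h to convert from UTC-1).
Divya ∩ Wendy: 08:20-11:55, 16:45-21:35.
Divya ∩ Wendy ∩ Hiro: 09:25-11:55, 16:45-20:10, 20:40-21:35.
Divya ∩ Wendy ∩ Hiro ∩ Esperanza: 09:25-11:55, 16:45-20:10.
Divya ∩ Wendy ∩ Hiro ∩ Esperanza ∩ Vanya: 09:35-11:55, 16:45-18:40.
Divya ∩ Wendy ∩ Hiro ∩ Esperanza ∩ Vanya ∩ Priya: 09:35-11:55, 16:45-18:40.
Divya ∩ Wendy ∩ Hiro ∩ Esperanza ∩ Vanya ∩ Priya ∩ Nikolai: 09:35-11:55, 16:45-18:40.
Summing the common windows: 140 + 115 = 255 minutes.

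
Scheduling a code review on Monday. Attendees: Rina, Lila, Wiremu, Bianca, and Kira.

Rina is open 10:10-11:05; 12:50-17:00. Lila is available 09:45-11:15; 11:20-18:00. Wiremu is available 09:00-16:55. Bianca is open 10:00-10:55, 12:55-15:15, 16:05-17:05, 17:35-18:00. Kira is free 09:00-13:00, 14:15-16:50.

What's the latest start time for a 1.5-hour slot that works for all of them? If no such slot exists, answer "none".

Rina ∩ Lila: 10:10-11:05, 12:50-17:00.
Rina ∩ Lila ∩ Wiremu: 10:10-11:05, 12:50-16:55.
Rina ∩ Lila ∩ Wiremu ∩ Bianca: 10:10-10:55, 12:55-15:15, 16:05-16:55.
Rina ∩ Lila ∩ Wiremu ∩ Bianca ∩ Kira: 10:10-10:55, 12:55-13:00, 14:15-15:15, 16:05-16:50.
No common window is at least 90 minutes long.

none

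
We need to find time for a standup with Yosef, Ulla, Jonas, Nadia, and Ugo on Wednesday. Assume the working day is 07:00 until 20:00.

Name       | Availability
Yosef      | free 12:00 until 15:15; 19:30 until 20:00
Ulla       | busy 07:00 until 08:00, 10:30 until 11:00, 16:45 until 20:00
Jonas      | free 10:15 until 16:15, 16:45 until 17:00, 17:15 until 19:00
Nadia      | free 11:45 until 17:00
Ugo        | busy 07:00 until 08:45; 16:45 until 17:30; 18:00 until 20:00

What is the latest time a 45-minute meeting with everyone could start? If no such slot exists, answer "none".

Yosef free: 12:00-15:15, 19:30-20:00.
Ulla free: 08:00-10:30, 11:00-16:45 (invert busy blocks within the working day).
Jonas free: 10:15-16:15, 16:45-17:00, 17:15-19:00.
Nadia free: 11:45-17:00.
Ugo free: 08:45-16:45, 17:30-18:00 (invert busy blocks within the working day).
Yosef ∩ Ulla: 12:00-15:15.
Yosef ∩ Ulla ∩ Jonas: 12:00-15:15.
Yosef ∩ Ulla ∩ Jonas ∩ Nadia: 12:00-15:15.
Yosef ∩ Ulla ∩ Jonas ∩ Nadia ∩ Ugo: 12:00-15:15.
So the common availability across everyone is 12:00-15:15.
The last common window of at least 45 minutes is 12:00-15:15; a 45-minute meeting can start as late as 14:30 and still end by 15:15.

14:30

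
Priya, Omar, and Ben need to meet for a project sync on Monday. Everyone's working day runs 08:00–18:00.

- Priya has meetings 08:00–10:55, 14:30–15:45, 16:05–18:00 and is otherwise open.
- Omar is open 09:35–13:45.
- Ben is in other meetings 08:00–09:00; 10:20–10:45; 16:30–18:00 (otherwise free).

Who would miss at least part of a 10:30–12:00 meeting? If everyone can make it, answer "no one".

Ben, Priya

Priya free: 10:55-14:30, 15:45-16:05 (invert busy blocks within the working day).
Omar free: 09:35-13:45.
Ben free: 09:00-10:20, 10:45-16:30 (invert busy blocks within the working day).
Priya: not fully free for 10:30-12:00. Omar: free for 10:30-12:00. Ben: not fully free for 10:30-12:00.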